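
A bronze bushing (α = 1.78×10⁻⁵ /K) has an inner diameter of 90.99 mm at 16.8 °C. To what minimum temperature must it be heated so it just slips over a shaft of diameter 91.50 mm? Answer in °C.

Required Δd = 91.50 − 90.99 = 0.51 mm
Δd = αd₀ΔT ⇒ ΔT = Δd/(αd₀) = 0.51 / (1.78×10⁻⁵ × 90.99) = 314.89 K
T_min = 16.8 + 314.89 = 331.69 °C

T = 332 °C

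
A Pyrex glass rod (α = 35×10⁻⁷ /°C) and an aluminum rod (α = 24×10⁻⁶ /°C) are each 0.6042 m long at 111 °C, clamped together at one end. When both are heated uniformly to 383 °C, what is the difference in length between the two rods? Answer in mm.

ΔT = 272 K
Pyrex glass: ΔL = 35×10⁻⁷ × 0.6042 m × 272 = 5.7520×10⁻⁴ m = 0.57520 mm
aluminum: ΔL = 24×10⁻⁶ × 0.6042 m × 272 = 3.9442×10⁻³ m = 3.9442 mm
difference = 3.9442 − 0.57520 = 3.3690 mm

3.37 mm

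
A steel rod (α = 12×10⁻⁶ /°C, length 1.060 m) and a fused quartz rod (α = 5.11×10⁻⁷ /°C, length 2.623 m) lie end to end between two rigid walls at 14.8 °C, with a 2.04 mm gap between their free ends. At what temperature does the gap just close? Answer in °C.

Gap closes when ΔL₁ + ΔL₂ = 2.04 mm = 2.04×10⁻³ m
(α₁L₁ + α₂L₂)ΔT = g
α₁L₁ + α₂L₂ = 12×10⁻⁶×1.060 + 5.11×10⁻⁷×2.623 = 1.4060353×10⁻⁵ m/K
ΔT = 2.04×10⁻³ / 1.4060353×10⁻⁵ = 145.09 K
T = 14.8 + 145.09 = 159.89 °C

T = 160 °C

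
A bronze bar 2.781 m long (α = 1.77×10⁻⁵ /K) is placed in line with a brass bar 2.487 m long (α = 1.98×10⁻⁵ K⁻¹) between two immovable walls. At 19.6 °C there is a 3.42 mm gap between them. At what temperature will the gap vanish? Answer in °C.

Gap closes when ΔL₁ + ΔL₂ = 3.42 mm = 3.42×10⁻³ m
(α₁L₁ + α₂L₂)ΔT = g
α₁L₁ + α₂L₂ = 1.77×10⁻⁵×2.781 + 1.98×10⁻⁵×2.487 = 9.84663×10⁻⁵ m/K
ΔT = 3.42×10⁻³ / 9.84663×10⁻⁵ = 34.733 K
T = 19.6 + 34.733 = 54.333 °C

T = 54.3 °C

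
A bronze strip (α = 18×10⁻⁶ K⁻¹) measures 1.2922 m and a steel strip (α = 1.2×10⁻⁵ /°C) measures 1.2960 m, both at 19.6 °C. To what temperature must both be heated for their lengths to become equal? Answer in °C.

T = 512.6 °C

L₁(1 + α₁ΔT) = L₂(1 + α₂ΔT) ⇒ ΔT = (L₂ − L₁)/(α₁L₁ − α₂L₂)
L₂ − L₁ = 1.2960 − 1.2922 = 3.80×10⁻³ m
α₁L₁ − α₂L₂ = 18×10⁻⁶×1.2922 − 1.2×10⁻⁵×1.2960 = 7.7076×10⁻⁶ m/K
ΔT = 3.80×10⁻³ / 7.7076×10⁻⁶ = 493.020 K
T = 19.6 + 493.020 = 512.620 °C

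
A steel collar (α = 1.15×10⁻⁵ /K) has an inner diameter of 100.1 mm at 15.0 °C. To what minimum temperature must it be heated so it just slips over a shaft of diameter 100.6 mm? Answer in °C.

T = 449 °C

Required Δd = 100.6 − 100.1 = 0.5 mm
Δd = αd₀ΔT ⇒ ΔT = Δd/(αd₀) = 0.5 / (1.15×10⁻⁵ × 100.1) = 434.35 K
T_min = 15.0 + 434.35 = 449.35 °C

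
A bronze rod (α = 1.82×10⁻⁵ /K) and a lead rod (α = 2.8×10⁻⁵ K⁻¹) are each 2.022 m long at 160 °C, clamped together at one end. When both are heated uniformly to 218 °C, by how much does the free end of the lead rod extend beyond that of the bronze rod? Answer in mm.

1.15 mm

ΔT = 58 K
bronze: ΔL = 1.82×10⁻⁵ × 2.022 m × 58 = 2.1344×10⁻³ m = 2.1344 mm
lead: ΔL = 2.8×10⁻⁵ × 2.022 m × 58 = 3.2837×10⁻³ m = 3.2837 mm
difference = 3.2837 − 2.1344 = 1.1493 mm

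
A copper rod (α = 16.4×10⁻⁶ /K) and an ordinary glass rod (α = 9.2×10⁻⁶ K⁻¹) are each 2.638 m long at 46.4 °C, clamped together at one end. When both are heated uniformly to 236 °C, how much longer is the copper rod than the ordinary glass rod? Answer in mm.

ΔT = 189.6 K
copper: ΔL = 16.4×10⁻⁶ × 2.638 m × 189.6 = 8.2027×10⁻³ m = 8.2027 mm
ordinary glass: ΔL = 9.2×10⁻⁶ × 2.638 m × 189.6 = 4.6015×10⁻³ m = 4.6015 mm
difference = 8.2027 − 4.6015 = 3.6012 mm

3.60 mm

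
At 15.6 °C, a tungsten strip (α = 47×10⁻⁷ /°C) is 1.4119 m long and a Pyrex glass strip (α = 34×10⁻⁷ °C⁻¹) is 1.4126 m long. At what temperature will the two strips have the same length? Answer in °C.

T = 397.5 °C

Equal length when α₁L₁ΔT − α₂L₂ΔT = L₂ − L₁ = 7.00×10⁻⁴ m
α₁L₁ = 6.63593×10⁻⁶, α₂L₂ = 4.80284×10⁻⁶ → Δ(αL) = 1.83309×10⁻⁶ m/K
ΔT = 7.00×10⁻⁴ / 1.83309×10⁻⁶ = 381.869 K, so T = 15.6 + 381.869 = 397.469 °C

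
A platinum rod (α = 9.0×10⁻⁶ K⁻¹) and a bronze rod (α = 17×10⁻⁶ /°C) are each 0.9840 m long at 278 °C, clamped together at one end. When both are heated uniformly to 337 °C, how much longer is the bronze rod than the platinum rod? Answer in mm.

ΔT = 59 K
platinum: ΔL = 9.0×10⁻⁶ × 0.9840 m × 59 = 5.2250×10⁻⁴ m = 0.52250 mm
bronze: ΔL = 17×10⁻⁶ × 0.9840 m × 59 = 9.8695×10⁻⁴ m = 0.98695 mm
difference = 0.98695 − 0.52250 = 0.46445 mm

0.464 mm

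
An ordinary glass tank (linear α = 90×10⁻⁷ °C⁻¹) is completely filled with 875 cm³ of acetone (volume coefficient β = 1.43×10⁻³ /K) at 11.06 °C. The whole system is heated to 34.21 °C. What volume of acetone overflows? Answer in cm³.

28.4 cm³

The tank also expands: β_container ≈ 3α = 2.7×10⁻⁵ /K
Net overflow = V₀(β_liq − 3α_cont)ΔT
β − 3α = 1.43×10⁻³ − 2.7×10⁻⁵ = 1.403×10⁻³ /K; ΔT = 23.15 K
ΔV = 875 × 1.403×10⁻³ × 23.15 = 28.4 cm³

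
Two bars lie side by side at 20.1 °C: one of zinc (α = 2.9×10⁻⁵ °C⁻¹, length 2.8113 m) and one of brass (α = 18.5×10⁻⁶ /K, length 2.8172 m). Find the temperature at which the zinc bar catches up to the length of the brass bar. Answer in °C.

T = 220.7 °C

Equal length when α₁L₁ΔT − α₂L₂ΔT = L₂ − L₁ = 5.90×10⁻³ m
α₁L₁ = 8.15277×10⁻⁵, α₂L₂ = 5.21182×10⁻⁵ → Δ(αL) = 2.94095×10⁻⁵ m/K
ΔT = 5.90×10⁻³ / 2.94095×10⁻⁵ = 200.615 K, so T = 20.1 + 200.615 = 220.715 °C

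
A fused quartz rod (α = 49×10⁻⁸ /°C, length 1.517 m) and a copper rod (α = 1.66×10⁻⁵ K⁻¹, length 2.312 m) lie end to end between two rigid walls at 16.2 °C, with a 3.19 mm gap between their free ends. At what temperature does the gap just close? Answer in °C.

Gap closes when ΔL₁ + ΔL₂ = 3.19 mm = 3.19×10⁻³ m
(α₁L₁ + α₂L₂)ΔT = g
α₁L₁ + α₂L₂ = 49×10⁻⁸×1.517 + 1.66×10⁻⁵×2.312 = 3.912253×10⁻⁵ m/K
ΔT = 3.19×10⁻³ / 3.912253×10⁻⁵ = 81.539 K
T = 16.2 + 81.539 = 97.739 °C

T = 97.7 °C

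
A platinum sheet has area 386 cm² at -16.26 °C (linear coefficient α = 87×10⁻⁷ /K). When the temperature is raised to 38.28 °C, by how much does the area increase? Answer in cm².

Area coefficient ≈ 2α; |ΔT| = 54.54 K
ΔA = 2αA₀ΔT = 2(87×10⁻⁷)(386)(54.54) = 0.366 cm²

ΔA = 0.366 cm²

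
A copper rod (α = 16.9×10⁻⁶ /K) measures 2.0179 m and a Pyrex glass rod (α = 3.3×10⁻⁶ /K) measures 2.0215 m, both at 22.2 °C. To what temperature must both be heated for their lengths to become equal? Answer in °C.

T = 153.4 °C

Equal length when α₁L₁ΔT − α₂L₂ΔT = L₂ − L₁ = 3.60×10⁻³ m
α₁L₁ = 3.410251×10⁻⁵, α₂L₂ = 6.67095×10⁻⁶ → Δ(αL) = 2.743156×10⁻⁵ m/K
ΔT = 3.60×10⁻³ / 2.743156×10⁻⁵ = 131.236 K, so T = 22.2 + 131.236 = 153.436 °C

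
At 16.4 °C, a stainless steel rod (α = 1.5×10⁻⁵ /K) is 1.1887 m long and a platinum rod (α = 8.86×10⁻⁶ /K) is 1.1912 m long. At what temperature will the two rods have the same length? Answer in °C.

T = 360.0 °C

L₁(1 + α₁ΔT) = L₂(1 + α₂ΔT) ⇒ ΔT = (L₂ − L₁)/(α₁L₁ − α₂L₂)
L₂ − L₁ = 1.1912 − 1.1887 = 2.50×10⁻³ m
α₁L₁ − α₂L₂ = 1.5×10⁻⁵×1.1887 − 8.86×10⁻⁶×1.1912 = 7.276468×10⁻⁶ m/K
ΔT = 2.50×10⁻³ / 7.276468×10⁻⁶ = 343.573 K
T = 16.4 + 343.573 = 359.973 °C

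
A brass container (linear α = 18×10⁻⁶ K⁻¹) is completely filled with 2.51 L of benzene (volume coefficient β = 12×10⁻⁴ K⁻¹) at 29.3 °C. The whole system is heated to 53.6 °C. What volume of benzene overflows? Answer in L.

0.0699 L

The container also expands: β_container ≈ 3α = 5.4×10⁻⁵ /K
Net overflow = V₀(β_liq − 3α_cont)ΔT
β − 3α = 1.20×10⁻³ − 5.4×10⁻⁵ = 1.146×10⁻³ /K; ΔT = 24.3 K
ΔV = 2.51 × 1.146×10⁻³ × 24.3 = 0.0699 L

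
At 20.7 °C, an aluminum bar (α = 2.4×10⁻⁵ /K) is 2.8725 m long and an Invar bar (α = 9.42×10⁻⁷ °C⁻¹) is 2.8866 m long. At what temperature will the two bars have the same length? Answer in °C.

T = 233.6 °C

L₁(1 + α₁ΔT) = L₂(1 + α₂ΔT) ⇒ ΔT = (L₂ − L₁)/(α₁L₁ − α₂L₂)
L₂ − L₁ = 2.8866 − 2.8725 = 1.41×10⁻² m
α₁L₁ − α₂L₂ = 2.4×10⁻⁵×2.8725 − 9.42×10⁻⁷×2.8866 = 6.62208228×10⁻⁵ m/K
ΔT = 1.41×10⁻² / 6.62208228×10⁻⁵ = 212.924 K
T = 20.7 + 212.924 = 233.624 °C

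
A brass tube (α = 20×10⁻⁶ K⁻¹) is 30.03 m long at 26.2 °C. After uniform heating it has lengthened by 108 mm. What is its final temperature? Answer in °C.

T = 206 °C

ΔL = αL₀ΔT ⇒ ΔT = ΔL / (αL₀)
ΔT = 108×10⁻³ m / (20×10⁻⁶ × 30.03 m) = 179.82 K
T = 26.2 + 179.82 = 206.02 °C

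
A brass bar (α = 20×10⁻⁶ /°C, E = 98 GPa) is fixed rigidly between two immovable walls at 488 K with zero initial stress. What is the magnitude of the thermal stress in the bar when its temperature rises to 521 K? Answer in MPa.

Fully constrained: the free strain ε = αΔT is blocked, so σ = Eε = EαΔT.
|ΔT| = 33 K
σ = 98.0×10⁹ × 20×10⁻⁶ × 33 = 6.47×10⁷ Pa

σ = 64.7 MPa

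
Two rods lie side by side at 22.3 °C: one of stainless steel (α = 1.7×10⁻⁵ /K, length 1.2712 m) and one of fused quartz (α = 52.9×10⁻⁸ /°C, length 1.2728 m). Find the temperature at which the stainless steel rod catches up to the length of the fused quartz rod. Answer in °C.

T = 98.72 °C

Equal length when α₁L₁ΔT − α₂L₂ΔT = L₂ − L₁ = 1.60×10⁻³ m
α₁L₁ = 2.16104×10⁻⁵, α₂L₂ = 6.733112×10⁻⁷ → Δ(αL) = 2.09370888×10⁻⁵ m/K
ΔT = 1.60×10⁻³ / 2.09370888×10⁻⁵ = 76.4194 K, so T = 22.3 + 76.4194 = 98.7194 °C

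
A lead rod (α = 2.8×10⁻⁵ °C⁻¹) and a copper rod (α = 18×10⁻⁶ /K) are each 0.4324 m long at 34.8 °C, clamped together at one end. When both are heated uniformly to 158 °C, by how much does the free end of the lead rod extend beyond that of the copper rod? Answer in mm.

ΔT = 123.2 K
lead: ΔL = 2.8×10⁻⁵ × 0.4324 m × 123.2 = 1.4916×10⁻³ m = 1.4916 mm
copper: ΔL = 18×10⁻⁶ × 0.4324 m × 123.2 = 9.5889×10⁻⁴ m = 0.95889 mm
difference = 1.4916 − 0.95889 = 0.53271 mm

0.533 mm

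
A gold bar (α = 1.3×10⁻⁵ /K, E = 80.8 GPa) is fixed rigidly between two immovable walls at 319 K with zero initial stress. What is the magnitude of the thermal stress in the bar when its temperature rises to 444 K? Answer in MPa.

Fully constrained: the free strain ε = αΔT is blocked, so σ = Eε = EαΔT.
|ΔT| = 125 K
σ = 80.8×10⁹ × 1.3×10⁻⁵ × 125 = 1.31×10⁸ Pa

σ = 131 MPa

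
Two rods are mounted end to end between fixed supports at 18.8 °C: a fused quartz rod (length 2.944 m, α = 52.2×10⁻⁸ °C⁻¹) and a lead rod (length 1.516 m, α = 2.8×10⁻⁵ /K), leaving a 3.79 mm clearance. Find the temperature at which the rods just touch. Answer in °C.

T = 105 °C

Gap closes when ΔL₁ + ΔL₂ = 3.79 mm = 3.79×10⁻³ m
(α₁L₁ + α₂L₂)ΔT = g
α₁L₁ + α₂L₂ = 52.2×10⁻⁸×2.944 + 2.8×10⁻⁵×1.516 = 4.3984768×10⁻⁵ m/K
ΔT = 3.79×10⁻³ / 4.3984768×10⁻⁵ = 86.17 K
T = 18.8 + 86.17 = 104.97 °C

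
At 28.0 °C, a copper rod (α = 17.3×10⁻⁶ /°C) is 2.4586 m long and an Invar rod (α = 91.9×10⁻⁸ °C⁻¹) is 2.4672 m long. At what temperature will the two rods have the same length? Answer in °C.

Equal length when α₁L₁ΔT − α₂L₂ΔT = L₂ − L₁ = 8.60×10⁻³ m
α₁L₁ = 4.253378×10⁻⁵, α₂L₂ = 2.2673568×10⁻⁶ → Δ(αL) = 4.02664232×10⁻⁵ m/K
ΔT = 8.60×10⁻³ / 4.02664232×10⁻⁵ = 213.577 K, so T = 28.0 + 213.577 = 241.577 °C

T = 241.6 °C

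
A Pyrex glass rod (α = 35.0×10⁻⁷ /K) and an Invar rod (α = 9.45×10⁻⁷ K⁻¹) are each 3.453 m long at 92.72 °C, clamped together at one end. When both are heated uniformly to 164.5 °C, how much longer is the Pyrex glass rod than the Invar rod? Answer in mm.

0.633 mm

ΔT = 71.78 K
Pyrex glass: ΔL = 35.0×10⁻⁷ × 3.453 m × 71.78 = 8.6750×10⁻⁴ m = 0.86750 mm
Invar: ΔL = 9.45×10⁻⁷ × 3.453 m × 71.78 = 2.3422×10⁻⁴ m = 0.23422 mm
difference = 0.86750 − 0.23422 = 0.63328 mm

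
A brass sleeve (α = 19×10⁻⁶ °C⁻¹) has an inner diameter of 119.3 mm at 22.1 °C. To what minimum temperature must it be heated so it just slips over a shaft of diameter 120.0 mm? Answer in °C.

Required Δd = 120.0 − 119.3 = 0.7 mm
Δd = αd₀ΔT ⇒ ΔT = Δd/(αd₀) = 0.7 / (19×10⁻⁶ × 119.3) = 308.82 K
T_min = 22.1 + 308.82 = 330.92 °C

T = 331 °C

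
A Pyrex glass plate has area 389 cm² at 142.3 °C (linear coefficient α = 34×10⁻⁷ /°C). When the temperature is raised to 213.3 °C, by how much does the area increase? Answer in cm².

Area coefficient ≈ 2α; |ΔT| = 71.0 K
ΔA = 2αA₀ΔT = 2(34×10⁻⁷)(389)(71.0) = 0.188 cm²

ΔA = 0.188 cm²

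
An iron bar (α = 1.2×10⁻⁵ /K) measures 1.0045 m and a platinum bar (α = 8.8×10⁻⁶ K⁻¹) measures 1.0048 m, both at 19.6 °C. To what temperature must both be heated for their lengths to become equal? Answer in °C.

L₁(1 + α₁ΔT) = L₂(1 + α₂ΔT) ⇒ ΔT = (L₂ − L₁)/(α₁L₁ − α₂L₂)
L₂ − L₁ = 1.0048 − 1.0045 = 3.00×10⁻⁴ m
α₁L₁ − α₂L₂ = 1.2×10⁻⁵×1.0045 − 8.8×10⁻⁶×1.0048 = 3.21176×10⁻⁶ m/K
ΔT = 3.00×10⁻⁴ / 3.21176×10⁻⁶ = 93.407 K
T = 19.6 + 93.407 = 113.007 °C

T = 113.0 °C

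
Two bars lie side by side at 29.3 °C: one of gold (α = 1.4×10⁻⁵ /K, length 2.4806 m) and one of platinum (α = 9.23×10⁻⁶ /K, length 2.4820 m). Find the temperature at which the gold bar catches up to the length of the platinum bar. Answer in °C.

L₁(1 + α₁ΔT) = L₂(1 + α₂ΔT) ⇒ ΔT = (L₂ − L₁)/(α₁L₁ − α₂L₂)
L₂ − L₁ = 2.4820 − 2.4806 = 1.40×10⁻³ m
α₁L₁ − α₂L₂ = 1.4×10⁻⁵×2.4806 − 9.23×10⁻⁶×2.4820 = 1.181954×10⁻⁵ m/K
ΔT = 1.40×10⁻³ / 1.181954×10⁻⁵ = 118.448 K
T = 29.3 + 118.448 = 147.748 °C

T = 147.7 °C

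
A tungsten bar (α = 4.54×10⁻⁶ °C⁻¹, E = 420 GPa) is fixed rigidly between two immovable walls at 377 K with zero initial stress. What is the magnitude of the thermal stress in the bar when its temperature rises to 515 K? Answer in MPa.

Fully constrained: the free strain ε = αΔT is blocked, so σ = Eε = EαΔT.
|ΔT| = 138 K
σ = 420×10⁹ × 4.54×10⁻⁶ × 138 = 2.63×10⁸ Pa

σ = 263 MPa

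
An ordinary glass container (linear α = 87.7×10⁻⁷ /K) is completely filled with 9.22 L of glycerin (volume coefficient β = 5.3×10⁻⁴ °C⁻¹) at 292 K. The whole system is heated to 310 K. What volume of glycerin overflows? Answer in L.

The container also expands: β_container ≈ 3α = 2.631×10⁻⁵ /K
Net overflow = V₀(β_liq − 3α_cont)ΔT
β − 3α = 5.30×10⁻⁴ − 2.631×10⁻⁵ = 5.0369×10⁻⁴ /K; ΔT = 18 K
ΔV = 9.22 × 5.0369×10⁻⁴ × 18 = 0.0836 L

0.0836 L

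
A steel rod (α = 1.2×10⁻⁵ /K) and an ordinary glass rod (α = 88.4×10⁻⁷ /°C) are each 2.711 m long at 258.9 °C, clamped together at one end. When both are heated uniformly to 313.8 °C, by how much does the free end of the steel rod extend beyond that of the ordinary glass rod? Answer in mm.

0.470 mm

ΔT = 54.9 K
steel: ΔL = 1.2×10⁻⁵ × 2.711 m × 54.9 = 1.7860×10⁻³ m = 1.7860 mm
ordinary glass: ΔL = 88.4×10⁻⁷ × 2.711 m × 54.9 = 1.3157×10⁻³ m = 1.3157 mm
difference = 1.7860 − 1.3157 = 0.4703 mm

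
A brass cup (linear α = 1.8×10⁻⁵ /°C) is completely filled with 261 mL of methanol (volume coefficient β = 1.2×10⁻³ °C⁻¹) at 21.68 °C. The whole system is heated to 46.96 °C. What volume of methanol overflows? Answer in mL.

7.56 mL

The cup also expands: β_container ≈ 3α = 5.4×10⁻⁵ /K
Net overflow = V₀(β_liq − 3α_cont)ΔT
β − 3α = 1.20×10⁻³ − 5.4×10⁻⁵ = 1.146×10⁻³ /K; ΔT = 25.28 K
ΔV = 261 × 1.146×10⁻³ × 25.28 = 7.56 mL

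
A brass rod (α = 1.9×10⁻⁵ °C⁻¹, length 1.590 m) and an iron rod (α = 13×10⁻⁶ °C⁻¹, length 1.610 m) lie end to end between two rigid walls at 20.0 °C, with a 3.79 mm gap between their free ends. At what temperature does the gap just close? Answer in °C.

T = 94.1 °C

α₁L₁ = 3.021×10⁻⁵ m/K, α₂L₂ = 2.093×10⁻⁵ m/K → total 5.114×10⁻⁵ m/K
ΔT = g/(α₁L₁+α₂L₂) = 3.79×10⁻³ / 5.114×10⁻⁵ = 74.110 K
T = 20.0 + 74.110 = 94.110 °C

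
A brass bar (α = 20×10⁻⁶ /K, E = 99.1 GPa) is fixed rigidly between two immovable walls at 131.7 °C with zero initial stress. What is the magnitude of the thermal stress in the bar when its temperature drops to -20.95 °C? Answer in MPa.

Fully constrained: the free strain ε = αΔT is blocked, so σ = Eε = EαΔT.
|ΔT| = 152.65 K
σ = 99.1×10⁹ × 20×10⁻⁶ × 152.65 = 3.03×10⁸ Pa

σ = 303 MPa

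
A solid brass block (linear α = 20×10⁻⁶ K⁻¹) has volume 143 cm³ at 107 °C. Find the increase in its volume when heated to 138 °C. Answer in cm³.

ΔV = 0.266 cm³

Isotropic solid: β ≈ 3α = 6.0×10⁻⁵ /K; ΔT = 31 K
ΔV = 3αV₀ΔT = 3(20×10⁻⁶)(143)(31) = 0.266 cm³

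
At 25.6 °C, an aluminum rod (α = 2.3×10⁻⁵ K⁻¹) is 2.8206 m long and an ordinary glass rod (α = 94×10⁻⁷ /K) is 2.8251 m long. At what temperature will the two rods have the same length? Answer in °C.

L₁(1 + α₁ΔT) = L₂(1 + α₂ΔT) ⇒ ΔT = (L₂ − L₁)/(α₁L₁ − α₂L₂)
L₂ − L₁ = 2.8251 − 2.8206 = 4.50×10⁻³ m
α₁L₁ − α₂L₂ = 2.3×10⁻⁵×2.8206 − 94×10⁻⁷×2.8251 = 3.831786×10⁻⁵ m/K
ΔT = 4.50×10⁻³ / 3.831786×10⁻⁵ = 117.439 K
T = 25.6 + 117.439 = 143.039 °C

T = 143.0 °C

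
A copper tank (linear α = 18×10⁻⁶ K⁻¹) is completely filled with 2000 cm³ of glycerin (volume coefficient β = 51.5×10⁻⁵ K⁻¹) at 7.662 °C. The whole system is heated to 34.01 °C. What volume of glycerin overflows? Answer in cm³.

The tank also expands: β_container ≈ 3α = 5.4×10⁻⁵ /K
Net overflow = V₀(β_liq − 3α_cont)ΔT
β − 3α = 5.15×10⁻⁴ − 5.4×10⁻⁵ = 4.61×10⁻⁴ /K; ΔT = 26.348 K
ΔV = 2000 × 4.61×10⁻⁴ × 26.348 = 24.3 cm³

24.3 cm³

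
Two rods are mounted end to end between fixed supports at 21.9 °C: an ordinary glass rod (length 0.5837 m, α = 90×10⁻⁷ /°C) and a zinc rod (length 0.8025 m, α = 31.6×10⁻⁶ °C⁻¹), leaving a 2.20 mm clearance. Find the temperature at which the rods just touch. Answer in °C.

T = 93.8 °C

α₁L₁ = 5.2533×10⁻⁶ m/K, α₂L₂ = 2.5359×10⁻⁵ m/K → total 3.06123×10⁻⁵ m/K
ΔT = g/(α₁L₁+α₂L₂) = 2.20×10⁻³ / 3.06123×10⁻⁵ = 71.867 K
T = 21.9 + 71.867 = 93.767 °C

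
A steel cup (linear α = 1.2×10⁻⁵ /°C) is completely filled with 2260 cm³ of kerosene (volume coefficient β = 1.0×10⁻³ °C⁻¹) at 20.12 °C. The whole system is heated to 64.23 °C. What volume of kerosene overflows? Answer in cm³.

96.1 cm³

The cup also expands: β_container ≈ 3α = 3.6×10⁻⁵ /K
Net overflow = V₀(β_liq − 3α_cont)ΔT
β − 3α = 1.00×10⁻³ − 3.6×10⁻⁵ = 9.64×10⁻⁴ /K; ΔT = 44.11 K
ΔV = 2260 × 9.64×10⁻⁴ × 44.11 = 96.1 cm³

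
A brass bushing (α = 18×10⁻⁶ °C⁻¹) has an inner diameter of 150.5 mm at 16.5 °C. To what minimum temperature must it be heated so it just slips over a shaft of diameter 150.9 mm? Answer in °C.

Required Δd = 150.9 − 150.5 = 0.4 mm
Δd = αd₀ΔT ⇒ ΔT = Δd/(αd₀) = 0.4 / (18×10⁻⁶ × 150.5) = 147.66 K
T_min = 16.5 + 147.66 = 164.16 °C

T = 164 °C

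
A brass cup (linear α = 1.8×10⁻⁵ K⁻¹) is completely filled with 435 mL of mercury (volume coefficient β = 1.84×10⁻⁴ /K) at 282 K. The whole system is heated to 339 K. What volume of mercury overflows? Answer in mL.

3.22 mL

The cup also expands: β_container ≈ 3α = 5.4×10⁻⁵ /K
Net overflow = V₀(β_liq − 3α_cont)ΔT
β − 3α = 1.84×10⁻⁴ − 5.4×10⁻⁵ = 1.30×10⁻⁴ /K; ΔT = 57 K
ΔV = 435 × 1.30×10⁻⁴ × 57 = 3.22 mL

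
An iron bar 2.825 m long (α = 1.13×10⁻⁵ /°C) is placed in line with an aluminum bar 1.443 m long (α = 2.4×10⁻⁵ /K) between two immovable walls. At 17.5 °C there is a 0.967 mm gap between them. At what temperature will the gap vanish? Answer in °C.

T = 32.0 °C

Gap closes when ΔL₁ + ΔL₂ = 0.967 mm = 9.67×10⁻⁴ m
(α₁L₁ + α₂L₂)ΔT = g
α₁L₁ + α₂L₂ = 1.13×10⁻⁵×2.825 + 2.4×10⁻⁵×1.443 = 6.65545×10⁻⁵ m/K
ΔT = 9.67×10⁻⁴ / 6.65545×10⁻⁵ = 14.529 K
T = 17.5 + 14.529 = 32.029 °C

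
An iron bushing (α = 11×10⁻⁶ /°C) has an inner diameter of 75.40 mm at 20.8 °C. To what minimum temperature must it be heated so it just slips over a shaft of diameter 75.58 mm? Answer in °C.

T = 238 °C

Required Δd = 75.58 − 75.40 = 0.18 mm
Δd = αd₀ΔT ⇒ ΔT = Δd/(αd₀) = 0.18 / (11×10⁻⁶ × 75.40) = 217.02 K
T_min = 20.8 + 217.02 = 237.82 °C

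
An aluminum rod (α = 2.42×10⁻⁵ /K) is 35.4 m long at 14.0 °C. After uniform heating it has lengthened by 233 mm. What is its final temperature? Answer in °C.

ΔL = αL₀ΔT ⇒ ΔT = ΔL / (αL₀)
ΔT = 233×10⁻³ m / (2.42×10⁻⁵ × 35.4 m) = 271.98 K
T = 14.0 + 271.98 = 285.98 °C

T = 286 °C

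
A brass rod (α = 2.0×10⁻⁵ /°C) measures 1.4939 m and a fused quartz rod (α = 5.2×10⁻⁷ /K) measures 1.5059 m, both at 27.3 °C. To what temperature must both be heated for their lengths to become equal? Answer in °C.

Equal length when α₁L₁ΔT − α₂L₂ΔT = L₂ − L₁ = 1.20×10⁻² m
α₁L₁ = 2.9878×10⁻⁵, α₂L₂ = 7.83068×10⁻⁷ → Δ(αL) = 2.9094932×10⁻⁵ m/K
ΔT = 1.20×10⁻² / 2.9094932×10⁻⁵ = 412.443 K, so T = 27.3 + 412.443 = 439.743 °C

T = 439.7 °C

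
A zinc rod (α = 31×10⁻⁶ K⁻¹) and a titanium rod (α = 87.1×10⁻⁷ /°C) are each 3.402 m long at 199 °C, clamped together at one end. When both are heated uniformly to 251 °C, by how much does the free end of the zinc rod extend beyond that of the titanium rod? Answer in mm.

ΔT = 52 K
zinc: ΔL = 31×10⁻⁶ × 3.402 m × 52 = 5.4840×10⁻³ m = 5.4840 mm
titanium: ΔL = 87.1×10⁻⁷ × 3.402 m × 52 = 1.5408×10⁻³ m = 1.5408 mm
difference = 5.4840 − 1.5408 = 3.9432 mm

3.94 mm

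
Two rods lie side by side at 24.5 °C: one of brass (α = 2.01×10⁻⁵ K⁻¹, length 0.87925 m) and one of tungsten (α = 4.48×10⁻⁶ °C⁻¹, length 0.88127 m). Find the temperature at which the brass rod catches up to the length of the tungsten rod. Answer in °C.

T = 171.7 °C

L₁(1 + α₁ΔT) = L₂(1 + α₂ΔT) ⇒ ΔT = (L₂ − L₁)/(α₁L₁ − α₂L₂)
L₂ − L₁ = 0.88127 − 0.87925 = 2.02×10⁻³ m
α₁L₁ − α₂L₂ = 2.01×10⁻⁵×0.87925 − 4.48×10⁻⁶×0.88127 = 1.37248354×10⁻⁵ m/K
ΔT = 2.02×10⁻³ / 1.37248354×10⁻⁵ = 147.178 K
T = 24.5 + 147.178 = 171.678 °C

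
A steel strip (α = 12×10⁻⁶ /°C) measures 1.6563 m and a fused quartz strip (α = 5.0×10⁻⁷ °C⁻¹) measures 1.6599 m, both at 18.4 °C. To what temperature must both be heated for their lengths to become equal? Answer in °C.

T = 207.4 °C

Equal length when α₁L₁ΔT − α₂L₂ΔT = L₂ − L₁ = 3.60×10⁻³ m
α₁L₁ = 1.98756×10⁻⁵, α₂L₂ = 8.2995×10⁻⁷ → Δ(αL) = 1.904565×10⁻⁵ m/K
ΔT = 3.60×10⁻³ / 1.904565×10⁻⁵ = 189.020 K, so T = 18.4 + 189.020 = 207.420 °C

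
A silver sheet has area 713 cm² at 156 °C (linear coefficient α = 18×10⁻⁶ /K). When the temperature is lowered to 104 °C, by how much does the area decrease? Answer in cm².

Area coefficient ≈ 2α; |ΔT| = 52 K
ΔA = 2αA₀ΔT = 2(18×10⁻⁶)(713)(52) = 1.33 cm²

ΔA = 1.33 cm²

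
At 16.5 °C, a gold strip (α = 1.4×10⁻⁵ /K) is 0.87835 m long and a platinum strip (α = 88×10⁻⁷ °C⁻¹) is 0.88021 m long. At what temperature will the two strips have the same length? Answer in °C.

Equal length when α₁L₁ΔT − α₂L₂ΔT = L₂ − L₁ = 1.86×10⁻³ m
α₁L₁ = 1.22969×10⁻⁵, α₂L₂ = 7.745848×10⁻⁶ → Δ(αL) = 4.551052×10⁻⁶ m/K
ΔT = 1.86×10⁻³ / 4.551052×10⁻⁶ = 408.697 K, so T = 16.5 + 408.697 = 425.197 °C

T = 425.2 °C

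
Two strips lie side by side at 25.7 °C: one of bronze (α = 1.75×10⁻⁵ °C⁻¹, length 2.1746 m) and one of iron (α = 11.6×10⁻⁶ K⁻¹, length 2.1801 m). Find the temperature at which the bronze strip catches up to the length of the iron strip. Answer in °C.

T = 456.5 °C

Equal length when α₁L₁ΔT − α₂L₂ΔT = L₂ − L₁ = 5.50×10⁻³ m
α₁L₁ = 3.80555×10⁻⁵, α₂L₂ = 2.528916×10⁻⁵ → Δ(αL) = 1.276634×10⁻⁵ m/K
ΔT = 5.50×10⁻³ / 1.276634×10⁻⁵ = 430.820 K, so T = 25.7 + 430.820 = 456.520 °C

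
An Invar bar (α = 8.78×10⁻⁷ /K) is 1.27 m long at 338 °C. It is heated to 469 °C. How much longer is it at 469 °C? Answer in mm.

|ΔT| = |469 − 338| = 131 K
ΔL = αL₀ΔT = (8.78×10⁻⁷)(1.27)(131) = 1.46×10⁻⁴ m

ΔL = 0.146 mm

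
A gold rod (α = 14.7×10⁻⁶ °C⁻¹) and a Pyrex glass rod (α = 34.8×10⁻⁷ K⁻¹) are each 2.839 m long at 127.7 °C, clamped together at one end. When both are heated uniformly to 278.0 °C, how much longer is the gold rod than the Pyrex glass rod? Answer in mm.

4.79 mm

ΔT = 150.3 K
gold: ΔL = 14.7×10⁻⁶ × 2.839 m × 150.3 = 6.2725×10⁻³ m = 6.2725 mm
Pyrex glass: ΔL = 34.8×10⁻⁷ × 2.839 m × 150.3 = 1.4849×10⁻³ m = 1.4849 mm
difference = 6.2725 − 1.4849 = 4.7876 mm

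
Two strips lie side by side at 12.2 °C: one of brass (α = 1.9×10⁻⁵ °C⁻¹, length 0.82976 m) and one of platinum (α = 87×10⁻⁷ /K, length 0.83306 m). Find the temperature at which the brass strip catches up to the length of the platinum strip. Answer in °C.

T = 399.6 °C

Equal length when α₁L₁ΔT − α₂L₂ΔT = L₂ − L₁ = 3.30×10⁻³ m
α₁L₁ = 1.576544×10⁻⁵, α₂L₂ = 7.247622×10⁻⁶ → Δ(αL) = 8.517818×10⁻⁶ m/K
ΔT = 3.30×10⁻³ / 8.517818×10⁻⁶ = 387.423 K, so T = 12.2 + 387.423 = 399.623 °C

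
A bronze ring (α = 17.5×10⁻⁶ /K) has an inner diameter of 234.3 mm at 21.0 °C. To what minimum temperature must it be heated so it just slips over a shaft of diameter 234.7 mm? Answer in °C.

Required Δd = 234.7 − 234.3 = 0.4 mm
Δd = αd₀ΔT ⇒ ΔT = Δd/(αd₀) = 0.4 / (17.5×10⁻⁶ × 234.3) = 97.56 K
T_min = 21.0 + 97.56 = 118.56 °C

T = 119 °C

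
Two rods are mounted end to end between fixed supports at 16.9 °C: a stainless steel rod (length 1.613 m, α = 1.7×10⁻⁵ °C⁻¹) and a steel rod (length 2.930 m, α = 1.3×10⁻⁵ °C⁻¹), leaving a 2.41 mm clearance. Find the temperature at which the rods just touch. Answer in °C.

T = 53.7 °C

α₁L₁ = 2.7421×10⁻⁵ m/K, α₂L₂ = 3.809×10⁻⁵ m/K → total 6.5511×10⁻⁵ m/K
ΔT = g/(α₁L₁+α₂L₂) = 2.41×10⁻³ / 6.5511×10⁻⁵ = 36.788 K
T = 16.9 + 36.788 = 53.688 °C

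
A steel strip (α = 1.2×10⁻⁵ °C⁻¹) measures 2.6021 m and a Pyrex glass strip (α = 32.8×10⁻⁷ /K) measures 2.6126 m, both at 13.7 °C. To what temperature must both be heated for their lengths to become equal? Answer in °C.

T = 477.2 °C

Equal length when α₁L₁ΔT − α₂L₂ΔT = L₂ − L₁ = 1.05×10⁻² m
α₁L₁ = 3.12252×10⁻⁵, α₂L₂ = 8.569328×10⁻⁶ → Δ(αL) = 2.2655872×10⁻⁵ m/K
ΔT = 1.05×10⁻² / 2.2655872×10⁻⁵ = 463.456 K, so T = 13.7 + 463.456 = 477.156 °C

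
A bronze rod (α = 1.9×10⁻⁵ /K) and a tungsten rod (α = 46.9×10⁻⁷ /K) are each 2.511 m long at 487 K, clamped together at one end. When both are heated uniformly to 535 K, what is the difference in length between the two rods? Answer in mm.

ΔT = 48 K
bronze: ΔL = 1.9×10⁻⁵ × 2.511 m × 48 = 2.2900×10⁻³ m = 2.2900 mm
tungsten: ΔL = 46.9×10⁻⁷ × 2.511 m × 48 = 5.6528×10⁻⁴ m = 0.56528 mm
difference = 2.2900 − 0.56528 = 1.72472 mm

1.72 mm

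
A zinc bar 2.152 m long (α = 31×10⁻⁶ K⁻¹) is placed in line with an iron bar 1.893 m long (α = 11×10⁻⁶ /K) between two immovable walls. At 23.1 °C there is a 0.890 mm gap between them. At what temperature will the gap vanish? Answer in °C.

T = 33.3 °C

Gap closes when ΔL₁ + ΔL₂ = 0.890 mm = 8.90×10⁻⁴ m
(α₁L₁ + α₂L₂)ΔT = g
α₁L₁ + α₂L₂ = 31×10⁻⁶×2.152 + 11×10⁻⁶×1.893 = 8.7535×10⁻⁵ m/K
ΔT = 8.90×10⁻⁴ / 8.7535×10⁻⁵ = 10.167 K
T = 23.1 + 10.167 = 33.267 °C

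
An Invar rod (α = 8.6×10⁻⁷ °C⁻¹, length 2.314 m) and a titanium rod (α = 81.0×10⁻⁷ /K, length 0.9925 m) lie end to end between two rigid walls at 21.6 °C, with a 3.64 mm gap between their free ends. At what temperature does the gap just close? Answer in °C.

α₁L₁ = 1.99004×10⁻⁶ m/K, α₂L₂ = 8.03925×10⁻⁶ m/K → total 1.002929×10⁻⁵ m/K
ΔT = g/(α₁L₁+α₂L₂) = 3.64×10⁻³ / 1.002929×10⁻⁵ = 362.94 K
T = 21.6 + 362.94 = 384.54 °C

T = 385 °C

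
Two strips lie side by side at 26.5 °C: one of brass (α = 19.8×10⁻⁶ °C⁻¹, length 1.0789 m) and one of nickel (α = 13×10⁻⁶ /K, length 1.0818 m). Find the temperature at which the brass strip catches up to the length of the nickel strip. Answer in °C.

T = 423.8 °C

L₁(1 + α₁ΔT) = L₂(1 + α₂ΔT) ⇒ ΔT = (L₂ − L₁)/(α₁L₁ − α₂L₂)
L₂ − L₁ = 1.0818 − 1.0789 = 2.90×10⁻³ m
α₁L₁ − α₂L₂ = 19.8×10⁻⁶×1.0789 − 13×10⁻⁶×1.0818 = 7.29882×10⁻⁶ m/K
ΔT = 2.90×10⁻³ / 7.29882×10⁻⁶ = 397.324 K
T = 26.5 + 397.324 = 423.824 °C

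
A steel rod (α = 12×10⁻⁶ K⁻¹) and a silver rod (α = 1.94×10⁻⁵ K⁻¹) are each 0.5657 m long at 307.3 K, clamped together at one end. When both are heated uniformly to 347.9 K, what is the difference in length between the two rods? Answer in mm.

0.170 mm

ΔT = 40.6 K
steel: ΔL = 12×10⁻⁶ × 0.5657 m × 40.6 = 2.7561×10⁻⁴ m = 0.27561 mm
silver: ΔL = 1.94×10⁻⁵ × 0.5657 m × 40.6 = 4.4557×10⁻⁴ m = 0.44557 mm
difference = 0.44557 − 0.27561 = 0.16996 mm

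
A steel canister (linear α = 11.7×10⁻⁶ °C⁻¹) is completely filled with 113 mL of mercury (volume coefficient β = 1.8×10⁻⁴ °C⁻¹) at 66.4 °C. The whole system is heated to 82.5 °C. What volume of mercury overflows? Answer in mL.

0.264 mL

The canister also expands: β_container ≈ 3α = 3.51×10⁻⁵ /K
Net overflow = V₀(β_liq − 3α_cont)ΔT
β − 3α = 1.80×10⁻⁴ − 3.51×10⁻⁵ = 1.449×10⁻⁴ /K; ΔT = 16.1 K
ΔV = 113 × 1.449×10⁻⁴ × 16.1 = 0.264 mL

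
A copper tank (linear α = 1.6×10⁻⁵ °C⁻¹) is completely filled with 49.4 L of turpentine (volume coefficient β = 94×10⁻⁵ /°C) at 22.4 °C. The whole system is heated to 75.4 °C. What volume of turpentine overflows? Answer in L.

2.34 L

The tank also expands: β_container ≈ 3α = 4.8×10⁻⁵ /K
Net overflow = V₀(β_liq − 3α_cont)ΔT
β − 3α = 9.40×10⁻⁴ − 4.8×10⁻⁵ = 8.92×10⁻⁴ /K; ΔT = 53.0 K
ΔV = 49.4 × 8.92×10⁻⁴ × 53.0 = 2.34 L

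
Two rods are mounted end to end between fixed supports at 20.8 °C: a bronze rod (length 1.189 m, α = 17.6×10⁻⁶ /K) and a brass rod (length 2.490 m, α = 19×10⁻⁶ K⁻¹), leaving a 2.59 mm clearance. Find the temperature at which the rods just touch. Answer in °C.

α₁L₁ = 2.09264×10⁻⁵ m/K, α₂L₂ = 4.731×10⁻⁵ m/K → total 6.82364×10⁻⁵ m/K
ΔT = g/(α₁L₁+α₂L₂) = 2.59×10⁻³ / 6.82364×10⁻⁵ = 37.956 K
T = 20.8 + 37.956 = 58.756 °C

T = 58.8 °C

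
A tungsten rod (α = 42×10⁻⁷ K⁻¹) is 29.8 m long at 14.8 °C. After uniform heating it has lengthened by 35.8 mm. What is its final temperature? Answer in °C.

ΔL = αL₀ΔT ⇒ ΔT = ΔL / (αL₀)
ΔT = 35.8×10⁻³ m / (42×10⁻⁷ × 29.8 m) = 286.03 K
T = 14.8 + 286.03 = 300.83 °C

T = 301 °C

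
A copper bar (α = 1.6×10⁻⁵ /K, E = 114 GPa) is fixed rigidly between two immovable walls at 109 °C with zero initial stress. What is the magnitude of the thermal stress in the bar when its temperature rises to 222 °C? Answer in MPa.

σ = 206 MPa

Fully constrained: the free strain ε = αΔT is blocked, so σ = Eε = EαΔT.
|ΔT| = 113 K
σ = 114×10⁹ × 1.6×10⁻⁵ × 113 = 2.06×10⁸ Pa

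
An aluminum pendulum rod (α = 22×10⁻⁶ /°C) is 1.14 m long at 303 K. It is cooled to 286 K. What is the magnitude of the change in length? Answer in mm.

ΔL = 0.426 mm

|ΔT| = |286 − 303| = 17 K
ΔL = αL₀ΔT = (22×10⁻⁶)(1.14)(17) = 4.26×10⁻⁴ m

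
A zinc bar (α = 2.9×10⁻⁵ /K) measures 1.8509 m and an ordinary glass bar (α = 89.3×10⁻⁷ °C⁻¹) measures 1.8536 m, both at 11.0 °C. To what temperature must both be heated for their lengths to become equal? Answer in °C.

L₁(1 + α₁ΔT) = L₂(1 + α₂ΔT) ⇒ ΔT = (L₂ − L₁)/(α₁L₁ − α₂L₂)
L₂ − L₁ = 1.8536 − 1.8509 = 2.70×10⁻³ m
α₁L₁ − α₂L₂ = 2.9×10⁻⁵×1.8509 − 89.3×10⁻⁷×1.8536 = 3.7123452×10⁻⁵ m/K
ΔT = 2.70×10⁻³ / 3.7123452×10⁻⁵ = 72.7303 K
T = 11.0 + 72.7303 = 83.7303 °C

T = 83.73 °C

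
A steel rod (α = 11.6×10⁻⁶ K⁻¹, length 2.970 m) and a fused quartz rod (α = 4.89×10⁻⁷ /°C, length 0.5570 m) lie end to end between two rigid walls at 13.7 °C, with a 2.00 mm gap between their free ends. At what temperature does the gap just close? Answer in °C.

T = 71.3 °C

α₁L₁ = 3.4452×10⁻⁵ m/K, α₂L₂ = 2.72373×10⁻⁷ m/K → total 3.4724373×10⁻⁵ m/K
ΔT = g/(α₁L₁+α₂L₂) = 2.00×10⁻³ / 3.4724373×10⁻⁵ = 57.596 K
T = 13.7 + 57.596 = 71.296 °C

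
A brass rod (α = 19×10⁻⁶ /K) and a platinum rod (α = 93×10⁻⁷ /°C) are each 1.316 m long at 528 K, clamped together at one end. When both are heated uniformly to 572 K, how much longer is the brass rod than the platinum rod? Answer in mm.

ΔT = 44 K
brass: ΔL = 19×10⁻⁶ × 1.316 m × 44 = 1.1002×10⁻³ m = 1.1002 mm
platinum: ΔL = 93×10⁻⁷ × 1.316 m × 44 = 5.3851×10⁻⁴ m = 0.53851 mm
difference = 1.1002 − 0.53851 = 0.56169 mm

0.562 mm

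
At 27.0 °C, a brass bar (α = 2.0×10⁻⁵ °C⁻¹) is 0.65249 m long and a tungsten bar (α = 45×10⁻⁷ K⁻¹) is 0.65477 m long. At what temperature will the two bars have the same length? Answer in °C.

T = 252.7 °C

L₁(1 + α₁ΔT) = L₂(1 + α₂ΔT) ⇒ ΔT = (L₂ − L₁)/(α₁L₁ − α₂L₂)
L₂ − L₁ = 0.65477 − 0.65249 = 2.28×10⁻³ m
α₁L₁ − α₂L₂ = 2.0×10⁻⁵×0.65249 − 45×10⁻⁷×0.65477 = 1.0103335×10⁻⁵ m/K
ΔT = 2.28×10⁻³ / 1.0103335×10⁻⁵ = 225.668 K
T = 27.0 + 225.668 = 252.668 °C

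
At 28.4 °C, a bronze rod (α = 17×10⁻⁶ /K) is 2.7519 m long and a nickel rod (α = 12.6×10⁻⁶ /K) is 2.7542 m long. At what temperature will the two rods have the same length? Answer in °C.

Equal length when α₁L₁ΔT − α₂L₂ΔT = L₂ − L₁ = 2.30×10⁻³ m
α₁L₁ = 4.67823×10⁻⁵, α₂L₂ = 3.470292×10⁻⁵ → Δ(αL) = 1.207938×10⁻⁵ m/K
ΔT = 2.30×10⁻³ / 1.207938×10⁻⁵ = 190.407 K, so T = 28.4 + 190.407 = 218.807 °C

T = 218.8 °C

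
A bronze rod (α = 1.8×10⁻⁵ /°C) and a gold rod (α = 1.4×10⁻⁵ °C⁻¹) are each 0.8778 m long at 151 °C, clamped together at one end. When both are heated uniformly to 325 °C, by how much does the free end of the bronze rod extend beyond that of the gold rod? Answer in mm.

0.611 mm

ΔT = 174 K
bronze: ΔL = 1.8×10⁻⁵ × 0.8778 m × 174 = 2.7493×10⁻³ m = 2.7493 mm
gold: ΔL = 1.4×10⁻⁵ × 0.8778 m × 174 = 2.1383×10⁻³ m = 2.1383 mm
difference = 2.7493 − 2.1383 = 0.6110 mm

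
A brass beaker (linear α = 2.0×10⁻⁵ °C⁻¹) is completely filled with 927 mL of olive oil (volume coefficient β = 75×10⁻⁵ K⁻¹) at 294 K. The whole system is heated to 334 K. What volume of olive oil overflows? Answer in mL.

25.6 mL

The beaker also expands: β_container ≈ 3α = 6.0×10⁻⁵ /K
Net overflow = V₀(β_liq − 3α_cont)ΔT
β − 3α = 7.50×10⁻⁴ − 6.0×10⁻⁵ = 6.90×10⁻⁴ /K; ΔT = 40 K
ΔV = 927 × 6.90×10⁻⁴ × 40 = 25.6 mL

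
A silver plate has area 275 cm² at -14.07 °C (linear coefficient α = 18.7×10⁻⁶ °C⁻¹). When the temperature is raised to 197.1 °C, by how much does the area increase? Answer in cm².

ΔA = 2.17 cm²

Area coefficient ≈ 2α; |ΔT| = 211.17 K
ΔA = 2αA₀ΔT = 2(18.7×10⁻⁶)(275)(211.17) = 2.17 cm²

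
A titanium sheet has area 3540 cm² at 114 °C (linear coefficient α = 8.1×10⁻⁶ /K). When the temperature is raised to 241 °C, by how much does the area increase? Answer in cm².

Area coefficient ≈ 2α; |ΔT| = 127 K
ΔA = 2αA₀ΔT = 2(8.1×10⁻⁶)(3540)(127) = 7.28 cm²

ΔA = 7.28 cm²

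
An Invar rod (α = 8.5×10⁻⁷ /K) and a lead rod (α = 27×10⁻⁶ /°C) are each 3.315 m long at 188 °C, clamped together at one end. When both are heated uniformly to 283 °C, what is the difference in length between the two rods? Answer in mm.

ΔT = 95 K
Invar: ΔL = 8.5×10⁻⁷ × 3.315 m × 95 = 2.6769×10⁻⁴ m = 0.26769 mm
lead: ΔL = 27×10⁻⁶ × 3.315 m × 95 = 8.5030×10⁻³ m = 8.5030 mm
difference = 8.5030 − 0.26769 = 8.23531 mm

8.24 mm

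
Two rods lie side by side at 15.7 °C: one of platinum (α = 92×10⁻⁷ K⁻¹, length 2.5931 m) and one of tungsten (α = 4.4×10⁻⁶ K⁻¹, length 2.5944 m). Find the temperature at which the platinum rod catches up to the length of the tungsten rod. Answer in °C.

Equal length when α₁L₁ΔT − α₂L₂ΔT = L₂ − L₁ = 1.30×10⁻³ m
α₁L₁ = 2.385652×10⁻⁵, α₂L₂ = 1.141536×10⁻⁵ → Δ(αL) = 1.244116×10⁻⁵ m/K
ΔT = 1.30×10⁻³ / 1.244116×10⁻⁵ = 104.492 K, so T = 15.7 + 104.492 = 120.192 °C

T = 120.2 °C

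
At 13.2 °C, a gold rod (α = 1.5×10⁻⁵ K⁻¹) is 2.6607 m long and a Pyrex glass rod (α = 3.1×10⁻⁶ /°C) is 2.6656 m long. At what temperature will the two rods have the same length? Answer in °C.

T = 168.0 °C

Equal length when α₁L₁ΔT − α₂L₂ΔT = L₂ − L₁ = 4.90×10⁻³ m
α₁L₁ = 3.99105×10⁻⁵, α₂L₂ = 8.26336×10⁻⁶ → Δ(αL) = 3.164714×10⁻⁵ m/K
ΔT = 4.90×10⁻³ / 3.164714×10⁻⁵ = 154.832 K, so T = 13.2 + 154.832 = 168.032 °C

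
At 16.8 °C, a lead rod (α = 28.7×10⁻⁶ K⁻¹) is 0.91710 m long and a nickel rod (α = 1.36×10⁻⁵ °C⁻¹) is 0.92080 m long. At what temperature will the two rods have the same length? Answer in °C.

L₁(1 + α₁ΔT) = L₂(1 + α₂ΔT) ⇒ ΔT = (L₂ − L₁)/(α₁L₁ − α₂L₂)
L₂ − L₁ = 0.92080 − 0.91710 = 3.70×10⁻³ m
α₁L₁ − α₂L₂ = 28.7×10⁻⁶×0.91710 − 1.36×10⁻⁵×0.92080 = 1.379789×10⁻⁵ m/K
ΔT = 3.70×10⁻³ / 1.379789×10⁻⁵ = 268.157 K
T = 16.8 + 268.157 = 284.957 °C

T = 285.0 °C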